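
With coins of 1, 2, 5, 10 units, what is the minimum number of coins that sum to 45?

Use the largest denomination that fits, subtract, and repeat.
45 = 4×10 + 1×5
Total coins = 4 + 1 = 5

5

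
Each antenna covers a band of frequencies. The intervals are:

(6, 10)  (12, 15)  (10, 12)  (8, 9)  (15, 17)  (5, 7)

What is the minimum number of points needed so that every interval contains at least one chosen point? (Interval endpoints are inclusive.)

4

Sorted: [5,7] [8,9] [6,10] [10,12] [12,15] [15,17]
{[5,7]} hit by 7; {[8,9],[6,10]} hit by 9; {[10,12],[12,15]} hit by 12; {[15,17]} hit by 17.
Points: 7, 9, 12, 17 (4 total).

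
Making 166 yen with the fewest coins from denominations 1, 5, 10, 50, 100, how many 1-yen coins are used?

166 − 1×100→66 − 1×50→16 − 1×10→6 − 1×5→1 − 1×1→0
Count of 1: 1

1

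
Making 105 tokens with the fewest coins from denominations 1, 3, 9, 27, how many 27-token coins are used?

3

Use the largest denomination that fits, subtract, and repeat.
105 = 3×27 + 2×9 + 2×3
Count of 27: 3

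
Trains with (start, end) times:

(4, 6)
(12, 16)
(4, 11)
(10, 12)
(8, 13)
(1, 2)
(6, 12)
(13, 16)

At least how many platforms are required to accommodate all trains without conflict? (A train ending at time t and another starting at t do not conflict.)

Count concurrent intervals with a sweep; the peak is the room count.
starts: [1, 4, 4, 6, 8, 10, 12, 13]
ends:   [2, 6, 11, 12, 12, 13, 16, 16]
s1→1 e2→0 s4→1 s4→2 e6→1 s6→2 s8→3 s10→4  — peak 4.

4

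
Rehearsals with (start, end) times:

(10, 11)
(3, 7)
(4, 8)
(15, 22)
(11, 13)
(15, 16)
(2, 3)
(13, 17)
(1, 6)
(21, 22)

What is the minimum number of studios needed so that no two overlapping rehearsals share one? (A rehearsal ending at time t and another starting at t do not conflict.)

Events (time:±→running): 1:+→1 2:+→2 3:-→1 3:+→2 4:+→3 … peak 3.

3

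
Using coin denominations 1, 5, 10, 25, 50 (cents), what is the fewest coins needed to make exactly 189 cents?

9

Greedy: take as many of the largest coin as possible, then repeat with the remainder.
189 = 3×50 + 1×25 + 1×10 + 4×1
Total coins = 3 + 1 + 1 + 4 = 9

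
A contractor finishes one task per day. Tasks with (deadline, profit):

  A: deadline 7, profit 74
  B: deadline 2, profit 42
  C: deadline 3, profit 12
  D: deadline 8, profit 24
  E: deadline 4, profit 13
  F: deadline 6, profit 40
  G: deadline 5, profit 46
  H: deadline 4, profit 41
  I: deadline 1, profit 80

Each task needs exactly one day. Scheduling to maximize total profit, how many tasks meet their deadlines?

8

By profit: I(d1,80), A(d7,74), G(d5,46), B(d2,42), H(d4,41), F(d6,40), D(d8,24), E(d4,13), C(d3,12)
I→slot 1; A→slot 7; G→slot 5; B→slot 2; H→slot 4; F→slot 6; D→slot 8; E→slot 3; C skipped.
8 of 9 scheduled.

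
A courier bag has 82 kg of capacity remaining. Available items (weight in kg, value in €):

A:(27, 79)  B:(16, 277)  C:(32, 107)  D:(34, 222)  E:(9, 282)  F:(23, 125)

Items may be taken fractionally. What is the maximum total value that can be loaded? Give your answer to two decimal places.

Order: E (282/9=31.33) > B (277/16=17.31) > D (222/34=6.53) > F (125/23=5.43) > C (107/32=3.34) > A (79/27=2.93)
Fill: take E (9 @ 282) → take B (16 @ 277) → take D (34 @ 222) → take F (23 @ 125); 82/82 used.
Total value = 906.00

906.00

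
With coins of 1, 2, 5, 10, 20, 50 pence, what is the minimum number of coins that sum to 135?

5

Use the largest denomination that fits, subtract, and repeat.
135 − 2×50→35 − 1×20→15 − 1×10→5 − 1×5→0
Total coins = 2 + 1 + 1 + 1 = 5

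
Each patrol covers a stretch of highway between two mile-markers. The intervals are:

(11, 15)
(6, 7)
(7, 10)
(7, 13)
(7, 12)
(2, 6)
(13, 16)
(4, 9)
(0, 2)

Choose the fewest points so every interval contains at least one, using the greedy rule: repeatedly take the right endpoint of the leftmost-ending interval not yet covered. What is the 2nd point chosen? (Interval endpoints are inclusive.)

Sort by right endpoint; whenever an interval is uncovered, place a point at its right end.
By right end: [0,2]  [2,6]  [6,7]  [4,9]  [7,10]  [7,12]  [7,13]  [11,15]  [13,16]
[0,2] uncovered → point at 2; [6,7] uncovered → point at 7; [11,15] uncovered → point at 15.
Points: 2, 7, 15 (3 total).

7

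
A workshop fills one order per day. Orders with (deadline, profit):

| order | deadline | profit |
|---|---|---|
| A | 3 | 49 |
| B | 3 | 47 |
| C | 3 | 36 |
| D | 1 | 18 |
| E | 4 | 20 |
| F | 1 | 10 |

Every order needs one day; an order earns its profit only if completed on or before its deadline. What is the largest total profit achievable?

Sort by profit descending; place each in the latest free slot ≤ its deadline.
Profit order: A=49 B=47 C=36 E=20 D=18 F=10
Assign: A→slot 3, B→slot 2, C→slot 1, E→slot 4, D skipped, F skipped.
Slots: [1:C] [2:B] [3:A] [4:E]
Profit = 36 + 47 + 49 + 20 = 152

152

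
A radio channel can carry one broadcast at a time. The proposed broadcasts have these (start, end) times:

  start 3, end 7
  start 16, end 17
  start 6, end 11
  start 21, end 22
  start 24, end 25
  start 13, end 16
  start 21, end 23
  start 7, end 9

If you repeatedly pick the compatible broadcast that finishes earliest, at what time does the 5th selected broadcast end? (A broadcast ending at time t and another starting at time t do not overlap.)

22

Order by finish time; keep every interval that doesn't clash with the previous kept one.
By end time: (3,7), (7,9), (6,11), (13,16), (16,17), (21,22), (21,23), (24,25).
Pick (3,7); next start ≥ 7 → (7,9); next start ≥ 9 → (13,16); next start ≥ 16 → (16,17); next start ≥ 17 → (21,22); next start ≥ 22 → (24,25).
Selected: (3,7) (7,9) (13,16) (16,17) (21,22) (24,25)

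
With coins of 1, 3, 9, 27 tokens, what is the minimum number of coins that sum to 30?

Use the largest denomination that fits, subtract, and repeat.
30 = 1×27 + 1×3
Total coins = 1 + 1 = 2

2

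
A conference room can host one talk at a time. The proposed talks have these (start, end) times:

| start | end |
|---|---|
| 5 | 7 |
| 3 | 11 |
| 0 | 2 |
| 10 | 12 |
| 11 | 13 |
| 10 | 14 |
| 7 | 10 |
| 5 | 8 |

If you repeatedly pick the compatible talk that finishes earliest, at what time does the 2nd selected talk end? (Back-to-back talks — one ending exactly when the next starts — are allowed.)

Sort by end time and greedily take each interval whose start is ≥ the last chosen end.
Sorted by end: (0,2)  (5,7)  (5,8)  (7,10)  (3,11)  (10,12)  (11,13)  (10,14)
take (0,2); take (5,7); skip (5,8); take (7,10); take (10,12); skip (11,13); skip (10,14).
Selected: (0,2) (5,7) (7,10) (10,12)

7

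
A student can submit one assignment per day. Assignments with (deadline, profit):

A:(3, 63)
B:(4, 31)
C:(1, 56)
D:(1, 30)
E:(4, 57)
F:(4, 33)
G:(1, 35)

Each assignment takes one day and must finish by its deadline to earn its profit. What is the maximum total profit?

209

Profit order: A=63 E=57 C=56 G=35 F=33 B=31 D=30
Assign: A→slot 3, E→slot 4, C→slot 1, G skipped, F→slot 2, B skipped, D skipped.
Slots: [1:C] [2:F] [3:A] [4:E]
Profit = 56 + 33 + 63 + 57 = 209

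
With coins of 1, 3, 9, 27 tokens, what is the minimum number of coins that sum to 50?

6

Greedy: take as many of the largest coin as possible, then repeat with the remainder.
50 − 1×27→23 − 2×9→5 − 1×3→2 − 2×1→0
Total coins = 1 + 2 + 1 + 2 = 6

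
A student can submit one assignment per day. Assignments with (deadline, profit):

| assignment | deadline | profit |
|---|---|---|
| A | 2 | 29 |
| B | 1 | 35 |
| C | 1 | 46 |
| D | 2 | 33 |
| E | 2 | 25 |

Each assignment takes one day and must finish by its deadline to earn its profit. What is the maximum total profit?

Sort by profit descending; place each in the latest free slot ≤ its deadline.
By profit: C(d1,46), B(d1,35), D(d2,33), A(d2,29), E(d2,25)
C→slot 1; B skipped; D→slot 2; A skipped; E skipped.
Profit = 46 + 33 = 79

79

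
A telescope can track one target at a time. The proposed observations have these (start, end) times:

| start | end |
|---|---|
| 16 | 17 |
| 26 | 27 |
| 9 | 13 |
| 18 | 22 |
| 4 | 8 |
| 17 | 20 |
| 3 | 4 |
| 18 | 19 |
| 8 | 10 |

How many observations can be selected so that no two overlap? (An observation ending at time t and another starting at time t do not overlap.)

By end time: (3,4), (4,8), (8,10), (9,13), (16,17), (18,19), (17,20), (18,22), (26,27).
Pick (3,4); next start ≥ 4 → (4,8); next start ≥ 8 → (8,10); next start ≥ 10 → (16,17); next start ≥ 17 → (18,19); next start ≥ 19 → (26,27).
Selected 6 observations.

6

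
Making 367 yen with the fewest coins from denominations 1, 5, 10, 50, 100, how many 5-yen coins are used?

1

Use the largest denomination that fits, subtract, and repeat.
367 − 3×100→67 − 1×50→17 − 1×10→7 − 1×5→2 − 2×1→0
Count of 5: 1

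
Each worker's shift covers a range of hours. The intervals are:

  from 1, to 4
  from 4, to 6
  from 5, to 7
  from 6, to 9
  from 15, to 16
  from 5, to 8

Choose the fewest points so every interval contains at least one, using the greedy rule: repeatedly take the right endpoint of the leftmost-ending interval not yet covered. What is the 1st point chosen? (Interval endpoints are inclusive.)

4

Sort by right endpoint; whenever an interval is uncovered, place a point at its right end.
Sorted: [1,4] [4,6] [5,7] [5,8] [6,9] [15,16]
{[1,4],[4,6]} hit by 4; {[5,7],[5,8],[6,9]} hit by 7; {[15,16]} hit by 16.
Points: 4, 7, 16 (3 total).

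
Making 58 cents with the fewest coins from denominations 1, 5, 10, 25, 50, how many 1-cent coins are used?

3

58 = 1×50 + 1×5 + 3×1
Count of 1: 3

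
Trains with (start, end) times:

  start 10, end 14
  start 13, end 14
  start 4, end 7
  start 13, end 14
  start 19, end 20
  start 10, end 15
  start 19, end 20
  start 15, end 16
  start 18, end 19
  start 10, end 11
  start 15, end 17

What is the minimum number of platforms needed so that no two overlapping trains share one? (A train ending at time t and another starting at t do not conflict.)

The answer is the maximum number of intervals overlapping at any instant.
starts: [4, 10, 10, 10, 13, 13, 15, 15, 18, 19, 19]
ends:   [7, 11, 14, 14, 14, 15, 16, 17, 19, 20, 20]
s4→1 e7→0 s10→1 s10→2 s10→3 e11→2 s13→3 s13→4  — peak 4.

4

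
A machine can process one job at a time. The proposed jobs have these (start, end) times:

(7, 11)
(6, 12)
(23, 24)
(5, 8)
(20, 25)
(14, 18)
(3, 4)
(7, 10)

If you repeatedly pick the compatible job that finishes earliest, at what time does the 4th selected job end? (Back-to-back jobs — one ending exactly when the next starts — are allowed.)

By end time: (3,4), (5,8), (7,10), (7,11), (6,12), (14,18), (23,24), (20,25).
Pick (3,4); next start ≥ 4 → (5,8); next start ≥ 8 → (14,18); next start ≥ 18 → (23,24).
Selected: (3,4) (5,8) (14,18) (23,24)

24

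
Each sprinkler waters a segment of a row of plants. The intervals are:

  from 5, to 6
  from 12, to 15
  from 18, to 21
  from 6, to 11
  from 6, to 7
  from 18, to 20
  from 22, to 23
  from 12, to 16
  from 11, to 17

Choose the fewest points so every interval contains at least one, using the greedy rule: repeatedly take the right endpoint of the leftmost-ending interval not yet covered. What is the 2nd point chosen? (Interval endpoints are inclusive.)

Process intervals by earliest right end; each time one isn't hit yet, stab at its right endpoint.
Sorted: [5,6] [6,7] [6,11] [12,15] [12,16] [11,17] [18,20] [18,21] [22,23]
{[5,6],[6,7],[6,11]} hit by 6; {[12,15],[12,16],[11,17]} hit by 15; {[18,20],[18,21]} hit by 20; {[22,23]} hit by 23.
Points: 6, 15, 20, 23 (4 total).

15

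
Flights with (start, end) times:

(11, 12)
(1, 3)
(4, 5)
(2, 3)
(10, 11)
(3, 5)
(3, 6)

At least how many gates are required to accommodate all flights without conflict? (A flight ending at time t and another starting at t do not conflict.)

Count concurrent intervals with a sweep; the peak is the room count.
Events (time:±→running): 1:+→1 2:+→2 3:-→1 3:-→0 3:+→1 3:+→2 4:+→3 … peak 3.

3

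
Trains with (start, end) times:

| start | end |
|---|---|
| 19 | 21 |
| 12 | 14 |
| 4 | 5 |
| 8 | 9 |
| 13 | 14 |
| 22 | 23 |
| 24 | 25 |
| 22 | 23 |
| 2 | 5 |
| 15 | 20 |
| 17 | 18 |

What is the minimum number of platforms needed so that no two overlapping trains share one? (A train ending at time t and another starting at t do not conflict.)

2

Events (time:±→running): 2:+→1 4:+→2 … peak 2.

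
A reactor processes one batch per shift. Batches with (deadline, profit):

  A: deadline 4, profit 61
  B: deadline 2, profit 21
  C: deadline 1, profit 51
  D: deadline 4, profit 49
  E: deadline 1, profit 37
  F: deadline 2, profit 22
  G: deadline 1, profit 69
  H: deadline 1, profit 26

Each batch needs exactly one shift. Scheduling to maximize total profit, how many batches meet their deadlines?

Take jobs in profit order; each goes to the latest open slot no later than its deadline.
Profit order: G=69 A=61 C=51 D=49 E=37 H=26 F=22 B=21
Assign: G→slot 1, A→slot 4, C skipped, D→slot 3, E skipped, H skipped, F→slot 2, B skipped.
Slots: [1:G] [2:F] [3:D] [4:A]
4 of 8 scheduled.

4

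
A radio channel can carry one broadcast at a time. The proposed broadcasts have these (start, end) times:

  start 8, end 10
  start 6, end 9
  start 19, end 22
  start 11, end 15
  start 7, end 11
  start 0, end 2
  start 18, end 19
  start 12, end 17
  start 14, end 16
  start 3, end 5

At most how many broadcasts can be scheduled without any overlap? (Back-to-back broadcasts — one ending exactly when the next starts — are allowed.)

6

Order by finish time; keep every interval that doesn't clash with the previous kept one.
By end time: (0,2), (3,5), (6,9), (8,10), (7,11), (11,15), (14,16), (12,17), (18,19), (19,22).
Pick (0,2); next start ≥ 2 → (3,5); next start ≥ 5 → (6,9); next start ≥ 9 → (11,15); next start ≥ 15 → (18,19); next start ≥ 19 → (19,22).
Selected 6 broadcasts.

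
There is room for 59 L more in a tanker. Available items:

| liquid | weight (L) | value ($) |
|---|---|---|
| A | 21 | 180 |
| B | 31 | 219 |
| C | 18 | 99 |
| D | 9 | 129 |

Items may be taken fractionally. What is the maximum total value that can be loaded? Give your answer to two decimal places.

513.87

Ratios (sorted): D 14.33, A 8.57, B 7.06, C 5.50
take D (9 @ 129); take A (21 @ 180); take 29/31 of B → 204.87. Capacity used 59/59.
Total value = 513.87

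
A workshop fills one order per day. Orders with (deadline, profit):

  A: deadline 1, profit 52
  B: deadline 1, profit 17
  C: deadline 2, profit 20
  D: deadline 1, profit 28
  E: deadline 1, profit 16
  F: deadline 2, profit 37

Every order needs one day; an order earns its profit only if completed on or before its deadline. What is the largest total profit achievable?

Profit order: A=52 F=37 D=28 C=20 B=17 E=16
Assign: A→slot 1, F→slot 2, D skipped, C skipped, B skipped, E skipped.
Slots: [1:A] [2:F]
Profit = 52 + 37 = 89

89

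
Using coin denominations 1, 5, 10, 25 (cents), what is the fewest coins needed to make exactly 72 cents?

6

72 − 2×25→22 − 2×10→2 − 2×1→0
Total coins = 2 + 2 + 2 = 6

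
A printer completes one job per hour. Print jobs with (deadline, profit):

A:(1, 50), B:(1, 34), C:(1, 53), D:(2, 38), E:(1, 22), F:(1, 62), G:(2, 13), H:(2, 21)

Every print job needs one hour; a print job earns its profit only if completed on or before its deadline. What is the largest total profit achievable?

Take jobs in profit order; each goes to the latest open slot no later than its deadline.
By profit: F(d1,62), C(d1,53), A(d1,50), D(d2,38), B(d1,34), E(d1,22), H(d2,21), G(d2,13)
F→slot 1; C skipped; A skipped; D→slot 2; B skipped; E skipped; H skipped; G skipped.
Profit = 62 + 38 = 100

100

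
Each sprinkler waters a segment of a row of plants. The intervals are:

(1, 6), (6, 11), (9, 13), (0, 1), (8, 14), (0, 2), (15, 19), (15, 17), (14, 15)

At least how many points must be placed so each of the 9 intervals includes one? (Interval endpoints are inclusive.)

3

Sorted: [0,1] [0,2] [1,6] [6,11] [9,13] [8,14] [14,15] [15,17] [15,19]
{[0,1],[0,2],[1,6]} hit by 1; {[6,11],[9,13],[8,14]} hit by 11; {[14,15],[15,17],[15,19]} hit by 15.
Points: 1, 11, 15 (3 total).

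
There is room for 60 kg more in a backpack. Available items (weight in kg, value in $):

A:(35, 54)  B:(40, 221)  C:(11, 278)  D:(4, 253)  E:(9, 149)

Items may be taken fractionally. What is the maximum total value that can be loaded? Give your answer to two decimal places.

878.90

Greedy by value/weight ratio, highest first.
Ratios (sorted): D 63.25, C 25.27, E 16.56, B 5.53, A 1.54
take D (4 @ 253); take C (11 @ 278); take E (9 @ 149); take 36/40 of B → 198.90. Capacity used 60/60.
Total value = 878.90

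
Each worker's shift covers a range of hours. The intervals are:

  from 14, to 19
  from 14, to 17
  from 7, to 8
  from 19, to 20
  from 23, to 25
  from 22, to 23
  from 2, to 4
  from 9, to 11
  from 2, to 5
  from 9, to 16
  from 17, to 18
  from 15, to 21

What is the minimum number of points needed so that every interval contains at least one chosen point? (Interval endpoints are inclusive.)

6

Sort by right endpoint; whenever an interval is uncovered, place a point at its right end.
Sorted: [2,4] [2,5] [7,8] [9,11] [9,16] [14,17] [17,18] [14,19] [19,20] [15,21] [22,23] [23,25]
{[2,4],[2,5]} hit by 4; {[7,8]} hit by 8; {[9,11],[9,16]} hit by 11; {[14,17],[17,18],[14,19]} hit by 17; {[19,20],[15,21]} hit by 20; {[22,23],[23,25]} hit by 23.
Points: 4, 8, 11, 17, 20, 23 (6 total).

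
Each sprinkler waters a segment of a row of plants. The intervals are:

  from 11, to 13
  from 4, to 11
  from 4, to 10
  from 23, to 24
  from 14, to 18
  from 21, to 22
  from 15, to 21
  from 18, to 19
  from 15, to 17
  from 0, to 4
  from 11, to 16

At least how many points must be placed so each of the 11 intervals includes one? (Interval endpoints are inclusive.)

Sort by right endpoint; whenever an interval is uncovered, place a point at its right end.
By right end: [0,4]  [4,10]  [4,11]  [11,13]  [11,16]  [15,17]  [14,18]  [18,19]  [15,21]  [21,22]  [23,24]
[0,4] uncovered → point at 4; [11,13] uncovered → point at 13; [15,17] uncovered → point at 17; [18,19] uncovered → point at 19; [21,22] uncovered → point at 22; [23,24] uncovered → point at 24.
Points: 4, 13, 17, 19, 22, 24 (6 total).

6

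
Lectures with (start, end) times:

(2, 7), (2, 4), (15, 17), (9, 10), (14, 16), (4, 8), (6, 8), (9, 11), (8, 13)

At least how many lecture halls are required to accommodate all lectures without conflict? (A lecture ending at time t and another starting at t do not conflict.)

Count concurrent intervals with a sweep; the peak is the room count.
Events (time:±→running): 2:+→1 2:+→2 4:-→1 4:+→2 6:+→3 … peak 3.

3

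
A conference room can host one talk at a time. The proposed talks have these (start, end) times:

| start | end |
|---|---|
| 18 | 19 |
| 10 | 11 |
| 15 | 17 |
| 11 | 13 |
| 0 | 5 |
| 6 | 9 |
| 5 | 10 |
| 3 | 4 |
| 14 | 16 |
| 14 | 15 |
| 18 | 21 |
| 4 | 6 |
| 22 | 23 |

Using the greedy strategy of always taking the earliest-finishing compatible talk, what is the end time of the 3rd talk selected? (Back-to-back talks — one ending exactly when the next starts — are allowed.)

Sorted by end: (3,4)  (0,5)  (4,6)  (6,9)  (5,10)  (10,11)  (11,13)  (14,15)  (14,16)  (15,17)  (18,19)  (18,21)  (22,23)
take (3,4); take (4,6); take (6,9); take (10,11); take (11,13); take (14,15); skip (14,16); take (15,17); take (18,19); take (22,23).
Selected: (3,4) (4,6) (6,9) (10,11) (11,13) (14,15) (15,17) (18,19) (22,23)

9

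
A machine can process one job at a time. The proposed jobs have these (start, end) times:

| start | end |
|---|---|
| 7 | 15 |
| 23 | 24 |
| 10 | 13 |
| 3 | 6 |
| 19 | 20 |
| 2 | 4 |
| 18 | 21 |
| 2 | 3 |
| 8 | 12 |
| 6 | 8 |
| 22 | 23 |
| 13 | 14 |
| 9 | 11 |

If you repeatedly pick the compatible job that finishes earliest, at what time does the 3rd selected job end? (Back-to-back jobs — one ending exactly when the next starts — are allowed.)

8

Sort by end time and greedily take each interval whose start is ≥ the last chosen end.
By end time: (2,3), (2,4), (3,6), (6,8), (9,11), (8,12), (10,13), (13,14), (7,15), (19,20), (18,21), (22,23), (23,24).
Pick (2,3); next start ≥ 3 → (3,6); next start ≥ 6 → (6,8); next start ≥ 8 → (9,11); next start ≥ 11 → (13,14); next start ≥ 14 → (19,20); next start ≥ 20 → (22,23); next start ≥ 23 → (23,24).
Selected: (2,3) (3,6) (6,8) (9,11) (13,14) (19,20) (22,23) (23,24)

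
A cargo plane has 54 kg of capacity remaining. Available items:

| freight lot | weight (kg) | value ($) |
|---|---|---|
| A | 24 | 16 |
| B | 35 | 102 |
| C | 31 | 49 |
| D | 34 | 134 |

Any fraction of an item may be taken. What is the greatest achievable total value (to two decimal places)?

192.29

Sort by value per unit weight and fill in that order.
Ratios (sorted): D 3.94, B 2.91, C 1.58, A 0.67
take D (34 @ 134); take 20/35 of B → 58.29. Capacity used 54/54.
Total value = 192.29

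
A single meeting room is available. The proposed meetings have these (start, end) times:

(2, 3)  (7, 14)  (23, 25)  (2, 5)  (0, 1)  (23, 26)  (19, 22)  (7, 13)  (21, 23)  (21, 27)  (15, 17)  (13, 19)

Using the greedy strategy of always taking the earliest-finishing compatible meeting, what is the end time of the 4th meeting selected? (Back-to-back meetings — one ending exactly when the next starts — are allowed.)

17

Sorted by end: (0,1)  (2,3)  (2,5)  (7,13)  (7,14)  (15,17)  (13,19)  (19,22)  (21,23)  (23,25)  (23,26)  (21,27)
take (0,1); take (2,3); skip (2,5); take (7,13); skip (7,14); take (15,17); take (19,22); skip (21,23); take (23,25).
Selected: (0,1) (2,3) (7,13) (15,17) (19,22) (23,25)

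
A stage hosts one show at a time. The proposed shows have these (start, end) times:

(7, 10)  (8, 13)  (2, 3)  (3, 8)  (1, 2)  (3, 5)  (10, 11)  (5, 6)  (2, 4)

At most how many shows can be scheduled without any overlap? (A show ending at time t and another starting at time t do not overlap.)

Sort by end time and greedily take each interval whose start is ≥ the last chosen end.
Sorted by end: (1,2)  (2,3)  (2,4)  (3,5)  (5,6)  (3,8)  (7,10)  (10,11)  (8,13)
take (1,2); take (2,3); take (3,5); take (5,6); take (7,10); take (10,11).
Selected 6 shows.

6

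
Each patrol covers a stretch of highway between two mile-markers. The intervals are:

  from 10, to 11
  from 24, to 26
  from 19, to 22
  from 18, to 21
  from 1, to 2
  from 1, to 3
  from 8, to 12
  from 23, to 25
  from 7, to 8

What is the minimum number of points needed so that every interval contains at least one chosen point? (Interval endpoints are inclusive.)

Process intervals by earliest right end; each time one isn't hit yet, stab at its right endpoint.
Sorted: [1,2] [1,3] [7,8] [10,11] [8,12] [18,21] [19,22] [23,25] [24,26]
{[1,2],[1,3]} hit by 2; {[7,8]} hit by 8; {[10,11],[8,12]} hit by 11; {[18,21],[19,22]} hit by 21; {[23,25],[24,26]} hit by 25.
Points: 2, 8, 11, 21, 25 (5 total).

5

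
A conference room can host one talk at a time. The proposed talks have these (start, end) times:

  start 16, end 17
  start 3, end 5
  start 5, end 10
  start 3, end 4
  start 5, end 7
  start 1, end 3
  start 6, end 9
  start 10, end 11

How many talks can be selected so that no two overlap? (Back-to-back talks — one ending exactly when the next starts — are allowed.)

5

Sort by end time and greedily take each interval whose start is ≥ the last chosen end.
By end time: (1,3), (3,4), (3,5), (5,7), (6,9), (5,10), (10,11), (16,17).
Pick (1,3); next start ≥ 3 → (3,4); next start ≥ 4 → (5,7); next start ≥ 7 → (10,11); next start ≥ 11 → (16,17).
Selected 5 talks.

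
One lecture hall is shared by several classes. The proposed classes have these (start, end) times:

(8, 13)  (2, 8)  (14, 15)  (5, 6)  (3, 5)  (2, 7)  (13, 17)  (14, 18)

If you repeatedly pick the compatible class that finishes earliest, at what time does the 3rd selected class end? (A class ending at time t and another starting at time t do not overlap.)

By end time: (3,5), (5,6), (2,7), (2,8), (8,13), (14,15), (13,17), (14,18).
Pick (3,5); next start ≥ 5 → (5,6); next start ≥ 6 → (8,13); next start ≥ 13 → (14,15).
Selected: (3,5) (5,6) (8,13) (14,15)

13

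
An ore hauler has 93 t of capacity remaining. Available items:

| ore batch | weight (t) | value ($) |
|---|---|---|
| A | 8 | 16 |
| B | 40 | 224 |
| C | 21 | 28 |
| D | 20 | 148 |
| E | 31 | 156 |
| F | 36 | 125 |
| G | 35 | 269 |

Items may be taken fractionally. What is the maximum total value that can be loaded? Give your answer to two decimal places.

Ratios (sorted): G 7.69, D 7.40, B 5.60, E 5.03, F 3.47, A 2.00, C 1.33
take G (35 @ 269); take D (20 @ 148); take 38/40 of B → 212.80. Capacity used 93/93.
Total value = 629.80

629.80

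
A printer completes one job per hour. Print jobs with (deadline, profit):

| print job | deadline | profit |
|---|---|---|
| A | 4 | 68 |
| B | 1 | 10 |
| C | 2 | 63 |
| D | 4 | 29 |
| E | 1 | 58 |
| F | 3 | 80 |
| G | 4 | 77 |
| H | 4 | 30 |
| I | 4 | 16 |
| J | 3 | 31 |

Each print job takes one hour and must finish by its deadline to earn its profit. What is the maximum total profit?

288

By profit: F(d3,80), G(d4,77), A(d4,68), C(d2,63), E(d1,58), J(d3,31), H(d4,30), D(d4,29), I(d4,16), B(d1,10)
F→slot 3; G→slot 4; A→slot 2; C→slot 1; E skipped; J skipped; H skipped; D skipped; I skipped; B skipped.
Profit = 63 + 68 + 80 + 77 = 288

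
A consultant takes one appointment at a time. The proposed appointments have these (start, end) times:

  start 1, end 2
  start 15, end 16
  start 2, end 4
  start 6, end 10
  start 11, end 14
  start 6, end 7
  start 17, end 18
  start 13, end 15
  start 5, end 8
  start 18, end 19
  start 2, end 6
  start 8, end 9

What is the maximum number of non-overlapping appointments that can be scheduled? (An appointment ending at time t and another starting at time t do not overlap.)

Sorted by end: (1,2)  (2,4)  (2,6)  (6,7)  (5,8)  (8,9)  (6,10)  (11,14)  (13,15)  (15,16)  (17,18)  (18,19)
take (1,2); take (2,4); skip (2,6); take (6,7); skip (5,8); take (8,9); skip (6,10); take (11,14); skip (13,15); take (15,16); take (17,18); take (18,19).
Selected 8 appointments.

8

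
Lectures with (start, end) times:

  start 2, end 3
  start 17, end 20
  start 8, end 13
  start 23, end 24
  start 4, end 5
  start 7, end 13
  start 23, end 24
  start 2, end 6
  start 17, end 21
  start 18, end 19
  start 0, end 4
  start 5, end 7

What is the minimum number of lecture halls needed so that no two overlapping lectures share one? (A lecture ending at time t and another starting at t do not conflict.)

3

Events (time:±→running): 0:+→1 2:+→2 2:+→3 … peak 3.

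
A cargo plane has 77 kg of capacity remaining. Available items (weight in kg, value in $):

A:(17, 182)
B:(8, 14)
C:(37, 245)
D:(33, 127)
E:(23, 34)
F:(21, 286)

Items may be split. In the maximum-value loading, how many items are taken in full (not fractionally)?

3

Greedy by value/weight ratio, highest first.
Ratios (sorted): F 13.62, A 10.71, C 6.62, D 3.85, B 1.75, E 1.48
take F (21 @ 286); take A (17 @ 182); take C (37 @ 245); take 2/33 of D → 7.70. Capacity used 77/77.
3 item(s) taken whole; one partial (take 2/33 of D).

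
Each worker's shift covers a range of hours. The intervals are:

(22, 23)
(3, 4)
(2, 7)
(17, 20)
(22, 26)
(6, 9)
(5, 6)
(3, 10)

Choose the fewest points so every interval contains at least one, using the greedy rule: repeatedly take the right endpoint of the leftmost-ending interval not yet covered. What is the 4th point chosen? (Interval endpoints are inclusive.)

Sort by right endpoint; whenever an interval is uncovered, place a point at its right end.
By right end: [3,4]  [5,6]  [2,7]  [6,9]  [3,10]  [17,20]  [22,23]  [22,26]
[3,4] uncovered → point at 4; [5,6] uncovered → point at 6; [17,20] uncovered → point at 20; [22,23] uncovered → point at 23.
Points: 4, 6, 20, 23 (4 total).

23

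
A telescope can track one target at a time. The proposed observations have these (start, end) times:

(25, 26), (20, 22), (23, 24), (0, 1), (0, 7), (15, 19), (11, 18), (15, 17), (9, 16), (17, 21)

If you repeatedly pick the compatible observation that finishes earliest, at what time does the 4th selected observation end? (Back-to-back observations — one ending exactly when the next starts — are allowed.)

Order by finish time; keep every interval that doesn't clash with the previous kept one.
Sorted by end: (0,1)  (0,7)  (9,16)  (15,17)  (11,18)  (15,19)  (17,21)  (20,22)  (23,24)  (25,26)
take (0,1); take (9,16); skip (11,18); skip (15,19); take (17,21); take (23,24); take (25,26).
Selected: (0,1) (9,16) (17,21) (23,24) (25,26)

24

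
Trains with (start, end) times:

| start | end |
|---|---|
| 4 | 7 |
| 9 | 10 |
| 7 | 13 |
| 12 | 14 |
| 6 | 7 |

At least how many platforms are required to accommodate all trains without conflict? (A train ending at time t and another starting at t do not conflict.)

2

Events (time:±→running): 4:+→1 6:+→2 … peak 2.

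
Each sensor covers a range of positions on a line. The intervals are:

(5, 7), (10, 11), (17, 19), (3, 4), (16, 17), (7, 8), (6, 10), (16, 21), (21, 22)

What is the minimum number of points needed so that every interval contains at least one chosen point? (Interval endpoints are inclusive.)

Process intervals by earliest right end; each time one isn't hit yet, stab at its right endpoint.
By right end: [3,4]  [5,7]  [7,8]  [6,10]  [10,11]  [16,17]  [17,19]  [16,21]  [21,22]
[3,4] uncovered → point at 4; [5,7] uncovered → point at 7; [10,11] uncovered → point at 11; [16,17] uncovered → point at 17; [21,22] uncovered → point at 22.
Points: 4, 7, 11, 17, 22 (5 total).

5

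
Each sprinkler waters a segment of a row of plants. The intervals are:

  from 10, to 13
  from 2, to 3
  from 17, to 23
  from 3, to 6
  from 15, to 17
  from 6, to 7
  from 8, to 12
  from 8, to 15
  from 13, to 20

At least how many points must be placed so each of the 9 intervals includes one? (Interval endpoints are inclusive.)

Sorted: [2,3] [3,6] [6,7] [8,12] [10,13] [8,15] [15,17] [13,20] [17,23]
{[2,3],[3,6]} hit by 3; {[6,7]} hit by 7; {[8,12],[10,13],[8,15]} hit by 12; {[15,17],[13,20],[17,23]} hit by 17.
Points: 3, 7, 12, 17 (4 total).

4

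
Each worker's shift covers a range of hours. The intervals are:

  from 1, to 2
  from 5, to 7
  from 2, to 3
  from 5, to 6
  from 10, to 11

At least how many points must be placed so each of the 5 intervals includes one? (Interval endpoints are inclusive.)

3

Process intervals by earliest right end; each time one isn't hit yet, stab at its right endpoint.
By right end: [1,2]  [2,3]  [5,6]  [5,7]  [10,11]
[1,2] uncovered → point at 2; [5,6] uncovered → point at 6; [10,11] uncovered → point at 11.
Points: 2, 6, 11 (3 total).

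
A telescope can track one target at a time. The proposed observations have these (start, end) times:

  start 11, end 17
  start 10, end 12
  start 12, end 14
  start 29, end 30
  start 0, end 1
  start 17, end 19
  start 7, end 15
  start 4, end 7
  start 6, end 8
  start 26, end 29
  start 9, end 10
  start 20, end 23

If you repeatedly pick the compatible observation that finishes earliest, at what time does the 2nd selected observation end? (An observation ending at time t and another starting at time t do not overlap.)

7

Sort by end time and greedily take each interval whose start is ≥ the last chosen end.
By end time: (0,1), (4,7), (6,8), (9,10), (10,12), (12,14), (7,15), (11,17), (17,19), (20,23), (26,29), (29,30).
Pick (0,1); next start ≥ 1 → (4,7); next start ≥ 7 → (9,10); next start ≥ 10 → (10,12); next start ≥ 12 → (12,14); next start ≥ 14 → (17,19); next start ≥ 19 → (20,23); next start ≥ 23 → (26,29); next start ≥ 29 → (29,30).
Selected: (0,1) (4,7) (9,10) (10,12) (12,14) (17,19) (20,23) (26,29) (29,30)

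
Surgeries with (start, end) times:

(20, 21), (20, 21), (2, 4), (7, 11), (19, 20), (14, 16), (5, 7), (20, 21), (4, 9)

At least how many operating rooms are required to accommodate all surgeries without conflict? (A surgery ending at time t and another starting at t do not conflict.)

Events (time:±→running): 2:+→1 4:-→0 4:+→1 5:+→2 7:-→1 7:+→2 9:-→1 11:-→0 14:+→1 16:-→0 19:+→1 20:-→0 20:+→1 20:+→2 20:+→3 … peak 3.

3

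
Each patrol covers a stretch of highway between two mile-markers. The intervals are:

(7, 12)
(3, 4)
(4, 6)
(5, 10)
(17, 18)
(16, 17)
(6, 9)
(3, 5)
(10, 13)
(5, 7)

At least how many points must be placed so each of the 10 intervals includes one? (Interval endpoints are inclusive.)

Sorted: [3,4] [3,5] [4,6] [5,7] [6,9] [5,10] [7,12] [10,13] [16,17] [17,18]
{[3,4],[3,5],[4,6]} hit by 4; {[5,7],[6,9],[5,10],[7,12]} hit by 7; {[10,13]} hit by 13; {[16,17],[17,18]} hit by 17.
Points: 4, 7, 13, 17 (4 total).

4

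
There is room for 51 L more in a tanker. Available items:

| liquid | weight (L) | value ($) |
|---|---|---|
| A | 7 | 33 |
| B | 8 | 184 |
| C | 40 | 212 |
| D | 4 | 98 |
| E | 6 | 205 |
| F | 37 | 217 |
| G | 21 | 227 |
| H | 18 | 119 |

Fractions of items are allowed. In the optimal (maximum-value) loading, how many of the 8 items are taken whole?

4

Greedy by value/weight ratio, highest first.
Order: E (205/6=34.17) > D (98/4=24.50) > B (184/8=23.00) > G (227/21=10.81) > H (119/18=6.61) > F (217/37=5.86) > C (212/40=5.30) > A (33/7=4.71)
Fill: take E (6 @ 205) → take D (4 @ 98) → take B (8 @ 184) → take G (21 @ 227) → take 12/18 of H → 79.33; 51/51 used.
4 item(s) taken whole; one partial (take 12/18 of H).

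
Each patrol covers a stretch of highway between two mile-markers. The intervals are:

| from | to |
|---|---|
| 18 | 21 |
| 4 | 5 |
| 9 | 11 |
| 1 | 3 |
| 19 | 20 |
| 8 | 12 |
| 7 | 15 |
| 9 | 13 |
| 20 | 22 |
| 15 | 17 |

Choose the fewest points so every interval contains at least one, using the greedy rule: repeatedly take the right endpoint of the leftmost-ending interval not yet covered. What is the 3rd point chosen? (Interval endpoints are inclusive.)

Process intervals by earliest right end; each time one isn't hit yet, stab at its right endpoint.
By right end: [1,3]  [4,5]  [9,11]  [8,12]  [9,13]  [7,15]  [15,17]  [19,20]  [18,21]  [20,22]
[1,3] uncovered → point at 3; [4,5] uncovered → point at 5; [9,11] uncovered → point at 11; [15,17] uncovered → point at 17; [19,20] uncovered → point at 20.
Points: 3, 5, 11, 17, 20 (5 total).

11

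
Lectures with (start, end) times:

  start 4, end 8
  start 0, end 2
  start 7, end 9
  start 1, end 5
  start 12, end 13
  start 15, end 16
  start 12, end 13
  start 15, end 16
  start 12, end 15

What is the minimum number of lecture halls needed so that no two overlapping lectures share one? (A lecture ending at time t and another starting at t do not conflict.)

The answer is the maximum number of intervals overlapping at any instant.
starts: [0, 1, 4, 7, 12, 12, 12, 15, 15]
ends:   [2, 5, 8, 9, 13, 13, 15, 16, 16]
s0→1 s1→2 e2→1 s4→2 e5→1 s7→2 e8→1 e9→0 s12→1 s12→2 s12→3  — peak 3.

3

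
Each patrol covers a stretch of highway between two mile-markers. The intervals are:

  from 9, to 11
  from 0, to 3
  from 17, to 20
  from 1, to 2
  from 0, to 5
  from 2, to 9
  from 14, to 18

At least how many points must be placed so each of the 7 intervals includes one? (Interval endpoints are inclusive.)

3

Sort by right endpoint; whenever an interval is uncovered, place a point at its right end.
Sorted: [1,2] [0,3] [0,5] [2,9] [9,11] [14,18] [17,20]
{[1,2],[0,3],[0,5],[2,9]} hit by 2; {[9,11]} hit by 11; {[14,18],[17,20]} hit by 18.
Points: 2, 11, 18 (3 total).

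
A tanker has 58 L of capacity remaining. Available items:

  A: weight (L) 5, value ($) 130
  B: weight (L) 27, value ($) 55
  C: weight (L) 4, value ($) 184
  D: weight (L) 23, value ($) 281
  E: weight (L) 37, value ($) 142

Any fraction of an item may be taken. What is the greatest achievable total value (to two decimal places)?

694.78

Ratios (sorted): C 46.00, A 26.00, D 12.22, E 3.84, B 2.04
take C (4 @ 184); take A (5 @ 130); take D (23 @ 281); take 26/37 of E → 99.78. Capacity used 58/58.
Total value = 694.78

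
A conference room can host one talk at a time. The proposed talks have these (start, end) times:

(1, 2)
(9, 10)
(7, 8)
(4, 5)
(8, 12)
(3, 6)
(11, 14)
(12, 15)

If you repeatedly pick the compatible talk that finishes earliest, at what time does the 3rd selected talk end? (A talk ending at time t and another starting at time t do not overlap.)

Sorted by end: (1,2)  (4,5)  (3,6)  (7,8)  (9,10)  (8,12)  (11,14)  (12,15)
take (1,2); take (4,5); skip (3,6); take (7,8); take (9,10); skip (8,12); take (11,14); skip (12,15).
Selected: (1,2) (4,5) (7,8) (9,10) (11,14)

8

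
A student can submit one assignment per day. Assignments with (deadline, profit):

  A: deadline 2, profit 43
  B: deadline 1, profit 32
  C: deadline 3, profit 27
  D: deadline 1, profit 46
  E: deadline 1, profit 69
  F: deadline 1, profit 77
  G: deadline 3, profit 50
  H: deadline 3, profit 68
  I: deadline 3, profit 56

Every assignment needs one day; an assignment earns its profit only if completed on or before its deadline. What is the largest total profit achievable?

201

Sort by profit descending; place each in the latest free slot ≤ its deadline.
By profit: F(d1,77), E(d1,69), H(d3,68), I(d3,56), G(d3,50), D(d1,46), A(d2,43), B(d1,32), C(d3,27)
F→slot 1; E skipped; H→slot 3; I→slot 2; G skipped; D skipped; A skipped; B skipped; C skipped.
Profit = 77 + 56 + 68 = 201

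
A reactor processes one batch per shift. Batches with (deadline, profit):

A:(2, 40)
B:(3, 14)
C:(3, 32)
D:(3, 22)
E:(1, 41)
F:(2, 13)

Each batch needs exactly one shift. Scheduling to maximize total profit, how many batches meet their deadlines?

Sort by profit descending; place each in the latest free slot ≤ its deadline.
By profit: E(d1,41), A(d2,40), C(d3,32), D(d3,22), B(d3,14), F(d2,13)
E→slot 1; A→slot 2; C→slot 3; D skipped; B skipped; F skipped.
3 of 6 scheduled.

3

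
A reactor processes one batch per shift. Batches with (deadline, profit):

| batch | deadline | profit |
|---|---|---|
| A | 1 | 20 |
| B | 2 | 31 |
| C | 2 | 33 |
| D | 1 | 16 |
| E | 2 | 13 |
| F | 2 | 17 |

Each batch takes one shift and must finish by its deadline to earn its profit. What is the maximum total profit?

64

Take jobs in profit order; each goes to the latest open slot no later than its deadline.
By profit: C(d2,33), B(d2,31), A(d1,20), F(d2,17), D(d1,16), E(d2,13)
C→slot 2; B→slot 1; A skipped; F skipped; D skipped; E skipped.
Profit = 31 + 33 = 64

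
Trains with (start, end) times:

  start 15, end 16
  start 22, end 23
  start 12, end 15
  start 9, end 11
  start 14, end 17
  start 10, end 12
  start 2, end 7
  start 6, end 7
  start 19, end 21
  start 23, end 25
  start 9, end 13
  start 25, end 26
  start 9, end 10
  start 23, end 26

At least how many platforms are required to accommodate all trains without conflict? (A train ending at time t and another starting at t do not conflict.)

3

The answer is the maximum number of intervals overlapping at any instant.
Events (time:±→running): 2:+→1 6:+→2 7:-→1 7:-→0 9:+→1 9:+→2 9:+→3 … peak 3.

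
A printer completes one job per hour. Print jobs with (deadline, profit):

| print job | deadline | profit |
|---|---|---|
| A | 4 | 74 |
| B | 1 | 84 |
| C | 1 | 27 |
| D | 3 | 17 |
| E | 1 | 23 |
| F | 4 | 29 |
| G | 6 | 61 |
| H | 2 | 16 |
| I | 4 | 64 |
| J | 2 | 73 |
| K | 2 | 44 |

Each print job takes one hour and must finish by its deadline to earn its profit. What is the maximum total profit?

356

Sort by profit descending; place each in the latest free slot ≤ its deadline.
By profit: B(d1,84), A(d4,74), J(d2,73), I(d4,64), G(d6,61), K(d2,44), F(d4,29), C(d1,27), E(d1,23), D(d3,17), H(d2,16)
B→slot 1; A→slot 4; J→slot 2; I→slot 3; G→slot 6; K skipped; F skipped; C skipped; E skipped; D skipped; H skipped.
Profit = 84 + 73 + 64 + 74 + 61 = 356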